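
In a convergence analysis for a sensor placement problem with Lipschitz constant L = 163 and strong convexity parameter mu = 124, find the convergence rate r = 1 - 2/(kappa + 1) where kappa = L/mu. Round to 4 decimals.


Step 1: Compute the condition number.
kappa = L/mu = 163/124 = 1.3145
Step 2: Compute the convergence rate.
r = 1 - 2/(kappa + 1) = 1 - 2*mu/(L + mu) = (L - mu)/(L + mu) = 39/287 = 0.1359


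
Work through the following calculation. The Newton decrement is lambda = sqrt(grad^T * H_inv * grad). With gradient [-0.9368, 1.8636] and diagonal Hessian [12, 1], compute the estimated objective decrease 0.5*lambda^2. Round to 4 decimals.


Step 1: H is diagonal, so H^(-1) * g = [-0.0781, 1.8636].
Step 2: g^T H^(-1) g = sum_i g_i^2 / H_ii
  = (-0.9368)^2/12 + (1.8636)^2/1
  = 0.0731 + 3.473 = 3.5461
Step 3: Objective decrease = 0.5 * g^T H^(-1) g = 1.7731


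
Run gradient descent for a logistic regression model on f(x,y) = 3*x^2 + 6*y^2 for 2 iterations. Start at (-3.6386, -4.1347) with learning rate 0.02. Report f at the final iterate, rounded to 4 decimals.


Gradient descent on f(x,y) = 3*x^2 + 6*y^2.
Starting point: (-3.6386, -4.1347), alpha = 0.02
Step 1: grad_x = 2*3*-3.6386 = -21.8316, grad_y = 2*6*-4.1347 = -49.6164
  x_1 = -3.6386 - 0.02*-21.8316 = -3.202
  y_1 = -4.1347 - 0.02*-49.6164 = -3.1424
Step 2: grad_x = 2*3*-3.202 = -19.2118, grad_y = 2*6*-3.1424 = -37.7085
  x_2 = -3.202 - 0.02*-19.2118 = -2.8177
  y_2 = -3.1424 - 0.02*-37.7085 = -2.3882
f(-2.8177, -2.3882) = 3*(-2.8177)^2 + 6*(-2.3882)^2 = 58.0399


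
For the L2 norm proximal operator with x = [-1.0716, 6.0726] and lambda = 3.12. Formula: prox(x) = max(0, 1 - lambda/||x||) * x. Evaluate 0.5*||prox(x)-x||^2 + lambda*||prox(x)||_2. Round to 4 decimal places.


Step 1: Compute ||x||.
||x|| = 6.1664
Step 2: Compute scaling factor.
scale = max(0, 1 - 3.12/6.1664) = 0.494
Step 3: prox(x) = [-0.5294, 3.0001]
||prox(x)|| = 3.0464
Step 4: Proximal objective.
0.5*||prox-x||^2 = 4.8672
lambda*||prox|| = 9.5048
Total = 14.372


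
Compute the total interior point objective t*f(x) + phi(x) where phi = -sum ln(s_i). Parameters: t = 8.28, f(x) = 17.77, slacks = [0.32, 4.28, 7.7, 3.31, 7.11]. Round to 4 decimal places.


Step 1: Compute log-barrier.
ln values: [-1.1394, 1.454, 2.0412, 1.1969, 1.9615]
phi = -(-1.1394 + 1.454 + 2.0412 + 1.1969 + 1.9615) = -5.5142
Step 2: Compute augmented objective.
t*f(x) = 8.28*17.77 = 147.1356
Total = 147.1356 - 5.5142 = 141.6214


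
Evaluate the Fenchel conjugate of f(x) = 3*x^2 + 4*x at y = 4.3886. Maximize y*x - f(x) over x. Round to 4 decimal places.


f*(y) = sup_x {y*x - a*x^2 - b*x} = sup_x {(y-b)*x - a*x^2}
FOC: (y - b) - 2a*x = 0 => x* = (y - b)/(2a)
x* = (4.3886 - 4)/(2*3) = 0.0648
f*(4.3886) = (y-b)^2/(4a) = (4.3886 - 4)^2/(4*3)
= 0.151/12 = 0.0126


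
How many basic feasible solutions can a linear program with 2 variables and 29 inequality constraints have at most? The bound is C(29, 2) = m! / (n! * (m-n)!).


Each vertex corresponds to some choice of n active constraints out of m, so the number of vertices is at most C(m, n) = m! / (n!(m-n)!).
m = 29, n = 2
Numerator: 29 * 28
Denominator: 2! = 2
C(29, 2) = 406


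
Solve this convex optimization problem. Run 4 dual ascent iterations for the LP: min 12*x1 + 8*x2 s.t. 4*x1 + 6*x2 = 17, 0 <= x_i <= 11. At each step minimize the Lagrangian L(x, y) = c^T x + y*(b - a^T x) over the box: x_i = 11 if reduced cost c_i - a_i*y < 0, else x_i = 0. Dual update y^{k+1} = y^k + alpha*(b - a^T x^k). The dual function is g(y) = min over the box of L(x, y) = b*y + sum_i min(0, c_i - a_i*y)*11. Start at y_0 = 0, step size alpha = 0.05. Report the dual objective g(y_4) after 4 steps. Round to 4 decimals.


Dual ascent for LP: min 12*x1 + 8*x2, 4*x1 + 6*x2 = 17, 0 <= x_i <= 11
Step 1: y^k = 0.0, reduced costs: (12.0, 8.0)
  x^k = (0.0, 0.0), subgradient = b - a^T x = 17.0
  y^{k+1} = 0.0 + 0.05*17.0 = 0.85
Step 2: y^k = 0.85, reduced costs: (8.6, 2.9)
  x^k = (0.0, 0.0), subgradient = b - a^T x = 17.0
  y^{k+1} = 0.85 + 0.05*17.0 = 1.7
Step 3: y^k = 1.7, reduced costs: (5.2, -2.2)
  x^k = (0.0, 11.0), subgradient = b - a^T x = -49.0
  y^{k+1} = 1.7 + 0.05*-49.0 = -0.75
Step 4: y^k = -0.75, reduced costs: (15.0, 12.5)
  x^k = (0.0, 0.0), subgradient = b - a^T x = 17.0
  y^{k+1} = -0.75 + 0.05*17.0 = 0.1
Dual objective at y_4 = 0.1: reduced costs (11.6, 7.4), box minimizer x = (0.0, 0.0)
g(y_4) = b*y + (c1 - a1*y)*x1 + (c2 - a2*y)*x2 = 17*0.1 + 11.6*0.0 + 7.4*0.0 = 1.7 + 0.0 + 0.0 = 1.7


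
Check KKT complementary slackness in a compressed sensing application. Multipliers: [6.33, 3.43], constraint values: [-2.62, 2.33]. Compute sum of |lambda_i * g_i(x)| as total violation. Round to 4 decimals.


KKT complementary slackness check:
lambda_1 * g_1 = 6.33 * -2.62 = -16.5846
lambda_2 * g_2 = 3.43 * 2.33 = 7.9919
Total violation = 16.5846 + 7.9919 = 24.5765


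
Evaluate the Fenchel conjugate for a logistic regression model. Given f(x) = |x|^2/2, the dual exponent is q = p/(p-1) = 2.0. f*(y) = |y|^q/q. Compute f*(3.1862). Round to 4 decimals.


The conjugate exponent q satisfies 1/p + 1/q = 1.
p = 2, so q = 2/(2 - 1) = 2.0
|y|^q = 3.1862^2.0 = 10.1519
f*(3.1862) = 10.1519 / 2.0 = 5.0759


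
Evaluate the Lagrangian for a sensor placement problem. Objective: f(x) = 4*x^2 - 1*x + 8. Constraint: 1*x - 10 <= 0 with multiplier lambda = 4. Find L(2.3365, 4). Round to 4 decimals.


Step 1: Evaluate f(x).
f(2.3365) = 4*2.3365^2 - 1*2.3365 + 8 = 27.5004
Step 2: Evaluate g(x).
g(2.3365) = 1*2.3365 - 10 = -7.6635
Step 3: Compute Lagrangian.
L = 27.5004 + 4*-7.6635 = -3.1536


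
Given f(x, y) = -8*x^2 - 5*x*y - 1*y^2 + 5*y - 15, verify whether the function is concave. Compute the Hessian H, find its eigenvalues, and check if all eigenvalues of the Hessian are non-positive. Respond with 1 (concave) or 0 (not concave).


The Hessian of f(x,y) = -8*x^2 - 5*x*y - 1*y^2 + 5*y - 15 is:
H = [[-16, -5], [-5, -2]]
Trace = -16 - 2 = -18
Determinant = -16*-2 - (-5)^2 = 7
Discriminant = (-18)^2 - 4*7 = 296.0
Eigenvalues: lambda_1 = -17.6023, lambda_2 = -0.3977
The function is concave.

1


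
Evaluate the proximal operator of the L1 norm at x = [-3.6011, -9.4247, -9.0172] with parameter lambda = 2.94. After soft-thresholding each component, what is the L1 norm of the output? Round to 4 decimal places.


Soft-thresholding with lambda = 2.94:
prox(-3.6011) = sign(-3.6011)*max(|-3.6011| - 2.94, 0) = -0.6611
prox(-9.4247) = sign(-9.4247)*max(|-9.4247| - 2.94, 0) = -6.4847
prox(-9.0172) = sign(-9.0172)*max(|-9.0172| - 2.94, 0) = -6.0772
prox(x) = [-0.6611, -6.4847, -6.0772]
||prox(x)||_1 = 0.6611 + 6.4847 + 6.0772 = 13.223


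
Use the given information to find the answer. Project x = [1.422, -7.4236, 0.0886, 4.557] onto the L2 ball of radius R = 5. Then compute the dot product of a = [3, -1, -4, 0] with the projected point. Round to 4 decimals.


Step 1: Compute ||x|| (intermediates to 6 decimals).
||x|| = sqrt(1.422^2 + (-7.4236)^2 + 0.0886^2 + 4.557^2) = 8.826439
Step 2: Project.
Since ||x|| > R, scale = R/||x|| = 5/8.826439 = 0.56648, proj(x) = scale * x
proj(x) = [0.805535, -4.205321, 0.05019, 2.581449]
Step 3: Dot product.
a^T * proj(x) = 3*0.805535 - 1*(-4.205321) - 4*0.05019 + 0*2.581449 = 6.4212


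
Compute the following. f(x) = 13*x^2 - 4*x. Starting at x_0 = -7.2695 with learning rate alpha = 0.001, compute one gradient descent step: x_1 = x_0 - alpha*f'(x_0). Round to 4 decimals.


We compute the gradient at x_0 and apply the update.
f'(x) = 26*x - 4
f'(-7.2695) = 26*-7.2695 - 4 = -193.007
x_1 = -7.2695 - 0.001*-193.007 = -7.0765


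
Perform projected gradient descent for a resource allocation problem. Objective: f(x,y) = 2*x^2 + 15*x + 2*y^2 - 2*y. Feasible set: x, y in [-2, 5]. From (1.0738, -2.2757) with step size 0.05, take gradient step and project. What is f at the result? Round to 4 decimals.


Step 1: Compute gradient at (1.0738, -2.2757).
grad_x = 2*2*1.0738 + 15 = 19.2952
grad_y = 2*2*-2.2757 - 2 = -11.1028
Step 2: Gradient step.
x_raw = 1.0738 - 0.05*19.2952 = 0.109
y_raw = -2.2757 - 0.05*-11.1028 = -1.7206
Step 3: Project onto [-2, 5].
x_proj = clip(0.109) = 0.109
y_proj = clip(-1.7206) = -1.7206
Step 4: Evaluate f.
f(0.109, -1.7206) = 11.0212


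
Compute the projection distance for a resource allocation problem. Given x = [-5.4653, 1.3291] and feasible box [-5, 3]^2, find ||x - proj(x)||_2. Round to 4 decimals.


Project each component onto [-5, 3].
clip(-5.4653) = -5.0, clip(1.3291) = 1.3291
Projection = [-5.0, 1.3291]
Squared diffs: [0.2165, 0.0]
Distance = sqrt(0.2165) = 0.4653


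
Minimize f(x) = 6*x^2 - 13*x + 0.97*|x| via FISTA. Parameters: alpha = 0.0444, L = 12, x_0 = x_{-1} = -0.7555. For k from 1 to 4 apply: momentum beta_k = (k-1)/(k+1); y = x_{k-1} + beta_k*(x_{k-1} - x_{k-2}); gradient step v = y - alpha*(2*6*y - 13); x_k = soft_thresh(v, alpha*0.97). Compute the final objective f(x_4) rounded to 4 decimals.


FISTA on f(x) = 6*x^2 - 13*x + 0.97*|x|
L = 12, alpha = 0.0444
Iteration 1: beta = 0.0, y = -0.7555 + 0.0*(-0.7555 + 0.7555) = -0.7555
  grad(y) = -22.066, v = y - alpha*grad = 0.2242
  prox(v) = soft_thresh(0.2242, 0.0431) = 0.1812
Iteration 2: beta = 0.3333, y = 0.1812 + 0.3333*(0.1812 + 0.7555) = 0.4934
  grad(y) = -7.0794, v = y - alpha*grad = 0.8077
  prox(v) = soft_thresh(0.8077, 0.0431) = 0.7646
Iteration 3: beta = 0.5, y = 0.7646 + 0.5*(0.7646 - 0.1812) = 1.0564
  grad(y) = -0.3234, v = y - alpha*grad = 1.0707
  prox(v) = soft_thresh(1.0707, 0.0431) = 1.0277
Iteration 4: beta = 0.6, y = 1.0277 + 0.6*(1.0277 - 0.7646) = 1.1855
  grad(y) = 1.2259, v = y - alpha*grad = 1.1311
  prox(v) = soft_thresh(1.1311, 0.0431) = 1.088
f(x_4) = 6*1.088^2 - 13*1.088 + 0.97*|1.088| = -5.9862


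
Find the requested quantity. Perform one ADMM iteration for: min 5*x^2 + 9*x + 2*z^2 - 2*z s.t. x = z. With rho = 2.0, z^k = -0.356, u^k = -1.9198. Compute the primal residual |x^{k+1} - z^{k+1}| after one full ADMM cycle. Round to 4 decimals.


ADMM iteration with rho = 2.0, z^k = -0.356, u^k = -1.9198
Step 1: x-update.
Minimize 5*x^2 + 9*x + (2.0/2)*(x + 0.356 - 1.9198)^2
FOC: (2*5 + 2.0)*x = -9 + 2.0*(-0.356 + 1.9198)
x^{k+1} = -0.4894
Step 2: z-update.
Minimize 2*z^2 - 2*z + (2.0/2)*(-0.4894 - z - 1.9198)^2
FOC: (2*2 + 2.0)*z = 2 + 2.0*(-0.4894 - 1.9198)
z^{k+1} = -0.4697
Step 3: u-update.
u^{k+1} = -1.9198 - 0.4894 + 0.4697 = -1.9394
Step 4: Primal residual = |-0.4894 + 0.4697| = 0.0196


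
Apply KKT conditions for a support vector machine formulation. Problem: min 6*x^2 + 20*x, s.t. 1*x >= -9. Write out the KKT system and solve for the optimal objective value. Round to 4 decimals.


Step 1: Try lambda = 0 (constraint inactive).
Stationarity: 2*6*x + 20 = 0
x* = -20/(2*6) = -5/3 = -1.6667 (rounded; the exact value -5/3 is used below)
Check constraint: 1*-1.6667 = -1.6667 >= -9 -- satisfied.
Step 2: Compute optimal value.
f(x*) = 6*(-5/3)^2 + 20*(-5/3) = -16.6667


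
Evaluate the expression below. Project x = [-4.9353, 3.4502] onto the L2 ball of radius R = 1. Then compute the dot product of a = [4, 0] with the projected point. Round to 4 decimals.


Step 1: Compute ||x|| (intermediates to 6 decimals).
||x|| = sqrt((-4.9353)^2 + 3.4502^2) = 6.021716
Step 2: Project.
Since ||x|| > R, scale = R/||x|| = 1/6.021716 = 0.166066, proj(x) = scale * x
proj(x) = [-0.819586, 0.572961]
Step 3: Dot product.
a^T * proj(x) = 4*(-0.819586) + 0*0.572961 = -3.2783


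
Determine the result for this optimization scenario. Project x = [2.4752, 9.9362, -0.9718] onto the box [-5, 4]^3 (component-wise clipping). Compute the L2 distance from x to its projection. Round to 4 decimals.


Project each component onto [-5, 4].
clip(2.4752) = 2.4752, clip(9.9362) = 4.0, clip(-0.9718) = -0.9718
Projection = [2.4752, 4.0, -0.9718]
Squared diffs: [0.0, 35.2385, 0.0]
Distance = sqrt(35.2385) = 5.9362


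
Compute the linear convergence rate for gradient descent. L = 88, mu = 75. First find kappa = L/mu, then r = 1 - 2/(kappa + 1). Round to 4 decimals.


Step 1: Compute the condition number.
kappa = L/mu = 88/75 = 1.1733
Step 2: Compute the convergence rate.
r = 1 - 2/(kappa + 1) = 1 - 2*mu/(L + mu) = (L - mu)/(L + mu) = 13/163 = 0.0798


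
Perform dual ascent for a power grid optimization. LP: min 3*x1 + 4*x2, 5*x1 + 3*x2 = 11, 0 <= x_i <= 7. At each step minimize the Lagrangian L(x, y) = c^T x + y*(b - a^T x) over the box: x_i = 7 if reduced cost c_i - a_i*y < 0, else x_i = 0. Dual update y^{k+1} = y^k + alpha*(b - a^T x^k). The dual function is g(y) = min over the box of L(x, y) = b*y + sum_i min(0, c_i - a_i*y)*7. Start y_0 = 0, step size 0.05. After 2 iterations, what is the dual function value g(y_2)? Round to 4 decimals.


Dual ascent for LP: min 3*x1 + 4*x2, 5*x1 + 3*x2 = 11, 0 <= x_i <= 7
Step 1: y^k = 0.0, reduced costs: (3.0, 4.0)
  x^k = (0.0, 0.0), subgradient = b - a^T x = 11.0
  y^{k+1} = 0.0 + 0.05*11.0 = 0.55
Step 2: y^k = 0.55, reduced costs: (0.25, 2.35)
  x^k = (0.0, 0.0), subgradient = b - a^T x = 11.0
  y^{k+1} = 0.55 + 0.05*11.0 = 1.1
Dual objective at y_2 = 1.1: reduced costs (-2.5, 0.7), box minimizer x = (7.0, 0.0)
g(y_2) = b*y + (c1 - a1*y)*x1 + (c2 - a2*y)*x2 = 11*1.1 + (-2.5)*7.0 + 0.7*0.0 = 12.1 - 17.5 + 0.0 = -5.4


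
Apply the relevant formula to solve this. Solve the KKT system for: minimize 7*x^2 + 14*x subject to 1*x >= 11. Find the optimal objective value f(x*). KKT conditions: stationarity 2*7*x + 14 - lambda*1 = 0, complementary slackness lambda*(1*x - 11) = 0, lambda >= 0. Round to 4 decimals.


Step 1: Try lambda = 0 (constraint inactive).
x_unc = -14/(2*7) = -1.0
Check: 1*-1.0 = -1.0 < 11 -- violated!
Step 2: Constraint must be active: 1*x = 11
x* = 11/1 = 11.0
lambda = (2*7*11.0 + 14)/1 = 168.0
Step 3: Compute optimal value.
f(x*) = 7*11.0^2 + 14*11.0 = 1001.0


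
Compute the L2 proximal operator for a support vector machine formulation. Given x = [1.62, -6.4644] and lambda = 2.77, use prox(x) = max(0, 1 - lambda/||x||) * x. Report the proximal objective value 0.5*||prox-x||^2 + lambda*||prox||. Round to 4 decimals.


Step 1: Compute ||x||.
||x|| = 6.6643
Step 2: Compute scaling factor.
scale = max(0, 1 - 2.77/6.6643) = 0.5844
Step 3: prox(x) = [0.9467, -3.7775]
||prox(x)|| = 3.8943
Step 4: Proximal objective.
0.5*||prox-x||^2 = 3.8365
lambda*||prox|| = 10.7872
Total = 14.6237


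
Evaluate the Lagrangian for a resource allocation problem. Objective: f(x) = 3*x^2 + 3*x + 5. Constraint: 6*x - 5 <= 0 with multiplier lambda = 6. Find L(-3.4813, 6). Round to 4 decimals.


Step 1: Evaluate f(x).
f(-3.4813) = 3*(-3.4813)^2 + 3*(-3.4813) + 5 = 30.9144
Step 2: Evaluate g(x).
g(-3.4813) = 6*-3.4813 - 5 = -25.8878
Step 3: Compute Lagrangian.
L = 30.9144 + 6*-25.8878 = -124.4124


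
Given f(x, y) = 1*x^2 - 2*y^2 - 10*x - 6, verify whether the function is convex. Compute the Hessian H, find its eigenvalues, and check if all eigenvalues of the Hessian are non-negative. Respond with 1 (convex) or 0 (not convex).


The Hessian of f(x,y) = 1*x^2 - 2*y^2 - 10*x - 6 is:
H = [[2, 0], [0, -4]]
Trace = 2 - 4 = -2
Determinant = 2*-4 - (0)^2 = -8
Discriminant = (-2)^2 - 4*-8 = 36.0
Eigenvalues: lambda_1 = -4.0, lambda_2 = 2.0
The function is not convex.

0


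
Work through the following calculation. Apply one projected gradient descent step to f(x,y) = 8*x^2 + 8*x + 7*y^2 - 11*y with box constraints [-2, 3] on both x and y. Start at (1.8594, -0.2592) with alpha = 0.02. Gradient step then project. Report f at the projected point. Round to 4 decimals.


Step 1: Compute gradient at (1.8594, -0.2592).
grad_x = 2*8*1.8594 + 8 = 37.7504
grad_y = 2*7*-0.2592 - 11 = -14.6288
Step 2: Gradient step.
x_raw = 1.8594 - 0.02*37.7504 = 1.1044
y_raw = -0.2592 - 0.02*-14.6288 = 0.0334
Step 3: Project onto [-2, 3].
x_proj = clip(1.1044) = 1.1044
y_proj = clip(0.0334) = 0.0334
Step 4: Evaluate f.
f(1.1044, 0.0334) = 18.2333


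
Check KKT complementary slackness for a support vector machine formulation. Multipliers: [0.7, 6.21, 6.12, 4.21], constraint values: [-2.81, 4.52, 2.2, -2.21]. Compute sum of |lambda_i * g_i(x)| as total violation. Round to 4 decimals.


KKT complementary slackness check:
lambda_1 * g_1 = 0.7 * -2.81 = -1.967
lambda_2 * g_2 = 6.21 * 4.52 = 28.0692
lambda_3 * g_3 = 6.12 * 2.2 = 13.464
lambda_4 * g_4 = 4.21 * -2.21 = -9.3041
Total violation = 1.967 + 28.0692 + 13.464 + 9.3041 = 52.8043


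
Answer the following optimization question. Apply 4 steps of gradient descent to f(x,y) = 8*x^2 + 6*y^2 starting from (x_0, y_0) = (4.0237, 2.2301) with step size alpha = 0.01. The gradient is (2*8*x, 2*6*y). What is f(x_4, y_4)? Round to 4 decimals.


Gradient descent on f(x,y) = 8*x^2 + 6*y^2.
Starting point: (4.0237, 2.2301), alpha = 0.01
Step 1: grad_x = 2*8*4.0237 = 64.3792, grad_y = 2*6*2.2301 = 26.7612
  x_1 = 4.0237 - 0.01*64.3792 = 3.3799
  y_1 = 2.2301 - 0.01*26.7612 = 1.9625
Step 2: grad_x = 2*8*3.3799 = 54.0785, grad_y = 2*6*1.9625 = 23.5499
  x_2 = 3.3799 - 0.01*54.0785 = 2.8391
  y_2 = 1.9625 - 0.01*23.5499 = 1.727
Step 3: grad_x = 2*8*2.8391 = 45.426, grad_y = 2*6*1.727 = 20.7239
  x_3 = 2.8391 - 0.01*45.426 = 2.3849
  y_3 = 1.727 - 0.01*20.7239 = 1.5198
Step 4: grad_x = 2*8*2.3849 = 38.1578, grad_y = 2*6*1.5198 = 18.237
  x_4 = 2.3849 - 0.01*38.1578 = 2.0033
  y_4 = 1.5198 - 0.01*18.237 = 1.3374
f(2.0033, 1.3374) = 8*2.0033^2 + 6*1.3374^2 = 42.8367


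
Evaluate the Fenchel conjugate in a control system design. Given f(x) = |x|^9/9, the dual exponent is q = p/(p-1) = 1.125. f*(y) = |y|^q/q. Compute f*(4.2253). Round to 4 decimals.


The conjugate exponent q satisfies 1/p + 1/q = 1.
p = 9, so q = 9/(9 - 1) = 1.125
|y|^q = 4.2253^1.125 = 5.0593
f*(4.2253) = 5.0593 / 1.125 = 4.4971


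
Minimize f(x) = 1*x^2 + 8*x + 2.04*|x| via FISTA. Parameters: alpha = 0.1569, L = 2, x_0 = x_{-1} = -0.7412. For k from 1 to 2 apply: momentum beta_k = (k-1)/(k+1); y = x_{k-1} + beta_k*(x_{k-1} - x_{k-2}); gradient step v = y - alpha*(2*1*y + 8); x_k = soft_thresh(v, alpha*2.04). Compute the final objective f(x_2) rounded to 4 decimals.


FISTA on f(x) = 1*x^2 + 8*x + 2.04*|x|
L = 2, alpha = 0.1569
Iteration 1: beta = 0.0, y = -0.7412 + 0.0*(-0.7412 + 0.7412) = -0.7412
  grad(y) = 6.5176, v = y - alpha*grad = -1.7638
  prox(v) = soft_thresh(-1.7638, 0.3201) = -1.4437
Iteration 2: beta = 0.3333, y = -1.4437 + 0.3333*(-1.4437 + 0.7412) = -1.6779
  grad(y) = 4.6442, v = y - alpha*grad = -2.4066
  prox(v) = soft_thresh(-2.4066, 0.3201) = -2.0865
f(x_2) = 1*(-2.0865)^2 + 8*(-2.0865) + 2.04*|-2.0865| = -8.0821


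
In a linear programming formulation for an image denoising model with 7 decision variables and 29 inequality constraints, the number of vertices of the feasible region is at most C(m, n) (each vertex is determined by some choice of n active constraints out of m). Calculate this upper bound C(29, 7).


Each vertex corresponds to some choice of n active constraints out of m, so the number of vertices is at most C(m, n) = m! / (n!(m-n)!).
m = 29, n = 7
Numerator: 29 * 28 * 27 * 26 * 25 * 24 * 23
Denominator: 7! = 5040
C(29, 7) = 1560780


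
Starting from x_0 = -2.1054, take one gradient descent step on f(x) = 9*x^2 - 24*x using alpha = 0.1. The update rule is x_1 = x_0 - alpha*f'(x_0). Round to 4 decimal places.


We compute the gradient at x_0 and apply the update.
f'(x) = 18*x - 24
f'(-2.1054) = 18*-2.1054 - 24 = -61.8972
x_1 = -2.1054 - 0.1*-61.8972 = 4.0843


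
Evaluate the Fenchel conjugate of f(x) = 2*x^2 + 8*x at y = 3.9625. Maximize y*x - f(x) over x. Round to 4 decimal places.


f*(y) = sup_x {y*x - a*x^2 - b*x} = sup_x {(y-b)*x - a*x^2}
FOC: (y - b) - 2a*x = 0 => x* = (y - b)/(2a)
x* = (3.9625 - 8)/(2*2) = -1.0094
f*(3.9625) = (y-b)^2/(4a) = (3.9625 - 8)^2/(4*2)
= 16.3014/8 = 2.0377


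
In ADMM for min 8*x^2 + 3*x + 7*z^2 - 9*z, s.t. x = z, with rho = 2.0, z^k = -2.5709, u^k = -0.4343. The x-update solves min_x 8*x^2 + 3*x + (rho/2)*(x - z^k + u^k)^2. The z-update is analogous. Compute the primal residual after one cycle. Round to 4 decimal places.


ADMM iteration with rho = 2.0, z^k = -2.5709, u^k = -0.4343
Step 1: x-update.
Minimize 8*x^2 + 3*x + (2.0/2)*(x + 2.5709 - 0.4343)^2
FOC: (2*8 + 2.0)*x = -3 + 2.0*(-2.5709 + 0.4343)
x^{k+1} = -0.4041
Step 2: z-update.
Minimize 7*z^2 - 9*z + (2.0/2)*(-0.4041 - z - 0.4343)^2
FOC: (2*7 + 2.0)*z = 9 + 2.0*(-0.4041 - 0.4343)
z^{k+1} = 0.4577
Step 3: u-update.
u^{k+1} = -0.4343 - 0.4041 - 0.4577 = -1.2961
Step 4: Primal residual = |-0.4041 - 0.4577| = 0.8618


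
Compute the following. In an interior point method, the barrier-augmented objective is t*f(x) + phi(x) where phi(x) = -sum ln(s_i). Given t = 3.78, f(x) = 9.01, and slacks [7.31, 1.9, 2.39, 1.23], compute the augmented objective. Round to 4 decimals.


Step 1: Compute log-barrier.
ln values: [1.9892, 0.6419, 0.8713, 0.207]
phi = -(1.9892 + 0.6419 + 0.8713 + 0.207) = -3.7094
Step 2: Compute augmented objective.
t*f(x) = 3.78*9.01 = 34.0578
Total = 34.0578 - 3.7094 = 30.3484


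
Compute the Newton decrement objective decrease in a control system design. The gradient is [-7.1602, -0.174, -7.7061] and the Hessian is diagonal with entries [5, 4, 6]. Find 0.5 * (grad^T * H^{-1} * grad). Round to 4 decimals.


Step 1: H is diagonal, so H^(-1) * g = [-1.432, -0.0435, -1.2844].
Step 2: g^T H^(-1) g = sum_i g_i^2 / H_ii
  = (-7.1602)^2/5 + (-0.174)^2/4 + (-7.7061)^2/6
  = 10.2537 + 0.0076 + 9.8973 = 20.1586
Step 3: Objective decrease = 0.5 * g^T H^(-1) g = 10.0793


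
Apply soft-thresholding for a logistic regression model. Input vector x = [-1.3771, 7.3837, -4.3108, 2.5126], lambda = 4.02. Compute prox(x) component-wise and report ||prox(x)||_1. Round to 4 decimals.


Soft-thresholding with lambda = 4.02:
prox(-1.3771) = sign(-1.3771)*max(|-1.3771| - 4.02, 0) = 0.0
prox(7.3837) = sign(7.3837)*max(|7.3837| - 4.02, 0) = 3.3637
prox(-4.3108) = sign(-4.3108)*max(|-4.3108| - 4.02, 0) = -0.2908
prox(2.5126) = sign(2.5126)*max(|2.5126| - 4.02, 0) = 0.0
prox(x) = [0.0, 3.3637, -0.2908, 0.0]
||prox(x)||_1 = 0.0 + 3.3637 + 0.2908 + 0.0 = 3.6545


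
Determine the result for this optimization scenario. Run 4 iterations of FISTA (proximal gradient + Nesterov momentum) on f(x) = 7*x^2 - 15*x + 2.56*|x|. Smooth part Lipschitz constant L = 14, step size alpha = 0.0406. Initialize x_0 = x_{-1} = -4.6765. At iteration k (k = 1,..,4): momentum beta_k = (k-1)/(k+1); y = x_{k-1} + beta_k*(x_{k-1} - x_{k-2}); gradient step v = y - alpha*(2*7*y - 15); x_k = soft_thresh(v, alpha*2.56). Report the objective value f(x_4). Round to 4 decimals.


FISTA on f(x) = 7*x^2 - 15*x + 2.56*|x|
L = 14, alpha = 0.0406
Iteration 1: beta = 0.0, y = -4.6765 + 0.0*(-4.6765 + 4.6765) = -4.6765
  grad(y) = -80.471, v = y - alpha*grad = -1.4094
  prox(v) = soft_thresh(-1.4094, 0.1039) = -1.3054
Iteration 2: beta = 0.3333, y = -1.3054 + 0.3333*(-1.3054 + 4.6765) = -0.1818
  grad(y) = -17.5446, v = y - alpha*grad = 0.5306
  prox(v) = soft_thresh(0.5306, 0.1039) = 0.4266
Iteration 3: beta = 0.5, y = 0.4266 + 0.5*(0.4266 + 1.3054) = 1.2926
  grad(y) = 3.0971, v = y - alpha*grad = 1.1669
  prox(v) = soft_thresh(1.1669, 0.1039) = 1.063
Iteration 4: beta = 0.6, y = 1.063 + 0.6*(1.063 - 0.4266) = 1.4448
  grad(y) = 5.227, v = y - alpha*grad = 1.2326
  prox(v) = soft_thresh(1.2326, 0.1039) = 1.1286
f(x_4) = 7*1.1286^2 - 15*1.1286 + 2.56*|1.1286| = -5.1235


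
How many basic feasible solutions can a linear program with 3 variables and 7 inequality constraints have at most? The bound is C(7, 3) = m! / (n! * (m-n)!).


Each vertex corresponds to some choice of n active constraints out of m, so the number of vertices is at most C(m, n) = m! / (n!(m-n)!).
m = 7, n = 3
Numerator: 7 * 6 * 5
Denominator: 3! = 6
C(7, 3) = 35


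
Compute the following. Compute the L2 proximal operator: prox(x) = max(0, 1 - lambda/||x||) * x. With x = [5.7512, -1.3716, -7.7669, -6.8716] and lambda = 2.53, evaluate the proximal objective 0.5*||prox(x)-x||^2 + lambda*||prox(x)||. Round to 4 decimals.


Step 1: Compute ||x||.
||x|| = 11.9374
Step 2: Compute scaling factor.
scale = max(0, 1 - 2.53/11.9374) = 0.7881
Step 3: prox(x) = [4.5323, -1.0809, -6.1208, -5.4152]
||prox(x)|| = 9.4074
Step 4: Proximal objective.
0.5*||prox-x||^2 = 3.2005
lambda*||prox|| = 23.8007
Total = 27.0011


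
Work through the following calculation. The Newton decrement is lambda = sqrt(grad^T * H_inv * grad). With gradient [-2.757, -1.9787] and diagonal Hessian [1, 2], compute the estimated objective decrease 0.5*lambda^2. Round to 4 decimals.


Step 1: H is diagonal, so H^(-1) * g = [-2.757, -0.9894].
Step 2: g^T H^(-1) g = sum_i g_i^2 / H_ii
  = (-2.757)^2/1 + (-1.9787)^2/2
  = 7.601 + 1.9576 = 9.5587
Step 3: Objective decrease = 0.5 * g^T H^(-1) g = 4.7793


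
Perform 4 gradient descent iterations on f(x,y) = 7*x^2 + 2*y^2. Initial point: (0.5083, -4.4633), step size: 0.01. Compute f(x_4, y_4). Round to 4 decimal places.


Gradient descent on f(x,y) = 7*x^2 + 2*y^2.
Starting point: (0.5083, -4.4633), alpha = 0.01
Step 1: grad_x = 2*7*0.5083 = 7.1162, grad_y = 2*2*-4.4633 = -17.8532
  x_1 = 0.5083 - 0.01*7.1162 = 0.4371
  y_1 = -4.4633 - 0.01*-17.8532 = -4.2848
Step 2: grad_x = 2*7*0.4371 = 6.1199, grad_y = 2*2*-4.2848 = -17.1391
  x_2 = 0.4371 - 0.01*6.1199 = 0.3759
  y_2 = -4.2848 - 0.01*-17.1391 = -4.1134
Step 3: grad_x = 2*7*0.3759 = 5.2631, grad_y = 2*2*-4.1134 = -16.4535
  x_3 = 0.3759 - 0.01*5.2631 = 0.3233
  y_3 = -4.1134 - 0.01*-16.4535 = -3.9488
Step 4: grad_x = 2*7*0.3233 = 4.5263, grad_y = 2*2*-3.9488 = -15.7954
  x_4 = 0.3233 - 0.01*4.5263 = 0.278
  y_4 = -3.9488 - 0.01*-15.7954 = -3.7909
f(0.278, -3.7909) = 7*0.278^2 + 2*(-3.7909)^2 = 29.2828


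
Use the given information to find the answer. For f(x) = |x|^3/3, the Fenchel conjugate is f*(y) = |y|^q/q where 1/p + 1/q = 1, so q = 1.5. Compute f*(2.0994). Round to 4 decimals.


The conjugate exponent q satisfies 1/p + 1/q = 1.
p = 3, so q = 3/(3 - 1) = 1.5
|y|^q = 2.0994^1.5 = 3.0419
f*(2.0994) = 3.0419 / 1.5 = 2.0279


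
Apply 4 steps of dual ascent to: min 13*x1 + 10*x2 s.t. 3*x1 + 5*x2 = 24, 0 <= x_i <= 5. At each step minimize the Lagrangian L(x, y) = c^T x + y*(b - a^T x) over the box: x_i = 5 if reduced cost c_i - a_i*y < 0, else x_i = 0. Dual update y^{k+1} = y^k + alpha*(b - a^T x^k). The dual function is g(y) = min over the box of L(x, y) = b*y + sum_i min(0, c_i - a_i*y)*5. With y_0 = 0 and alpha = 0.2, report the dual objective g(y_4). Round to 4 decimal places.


Dual ascent for LP: min 13*x1 + 10*x2, 3*x1 + 5*x2 = 24, 0 <= x_i <= 5
Step 1: y^k = 0.0, reduced costs: (13.0, 10.0)
  x^k = (0.0, 0.0), subgradient = b - a^T x = 24.0
  y^{k+1} = 0.0 + 0.2*24.0 = 4.8
Step 2: y^k = 4.8, reduced costs: (-1.4, -14.0)
  x^k = (5.0, 5.0), subgradient = b - a^T x = -16.0
  y^{k+1} = 4.8 + 0.2*-16.0 = 1.6
Step 3: y^k = 1.6, reduced costs: (8.2, 2.0)
  x^k = (0.0, 0.0), subgradient = b - a^T x = 24.0
  y^{k+1} = 1.6 + 0.2*24.0 = 6.4
Step 4: y^k = 6.4, reduced costs: (-6.2, -22.0)
  x^k = (5.0, 5.0), subgradient = b - a^T x = -16.0
  y^{k+1} = 6.4 + 0.2*-16.0 = 3.2
Dual objective at y_4 = 3.2: reduced costs (3.4, -6.0), box minimizer x = (0.0, 5.0)
g(y_4) = b*y + (c1 - a1*y)*x1 + (c2 - a2*y)*x2 = 24*3.2 + 3.4*0.0 + (-6.0)*5.0 = 76.8 + 0.0 - 30.0 = 46.8


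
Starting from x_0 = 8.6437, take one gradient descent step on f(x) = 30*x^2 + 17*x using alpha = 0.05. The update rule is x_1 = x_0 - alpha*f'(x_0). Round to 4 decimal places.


We compute the gradient at x_0 and apply the update.
f'(x) = 60*x + 17
f'(8.6437) = 60*8.6437 + 17 = 535.622
x_1 = 8.6437 - 0.05*535.622 = -18.1374


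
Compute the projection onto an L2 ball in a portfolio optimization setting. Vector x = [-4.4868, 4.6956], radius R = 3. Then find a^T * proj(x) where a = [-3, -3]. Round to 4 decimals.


Step 1: Compute ||x|| (intermediates to 6 decimals).
||x|| = sqrt((-4.4868)^2 + 4.6956^2) = 6.494616
Step 2: Project.
Since ||x|| > R, scale = R/||x|| = 3/6.494616 = 0.461921, proj(x) = scale * x
proj(x) = [-2.072547, 2.168996]
Step 3: Dot product.
a^T * proj(x) = -3*(-2.072547) - 3*2.168996 = -0.2893


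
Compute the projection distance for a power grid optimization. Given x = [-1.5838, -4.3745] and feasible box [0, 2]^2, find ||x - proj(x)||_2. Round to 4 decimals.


Project each component onto [0, 2].
clip(-1.5838) = 0.0, clip(-4.3745) = 0.0
Projection = [0.0, 0.0]
Squared diffs: [2.5084, 19.1363]
Distance = sqrt(21.6447) = 4.6524


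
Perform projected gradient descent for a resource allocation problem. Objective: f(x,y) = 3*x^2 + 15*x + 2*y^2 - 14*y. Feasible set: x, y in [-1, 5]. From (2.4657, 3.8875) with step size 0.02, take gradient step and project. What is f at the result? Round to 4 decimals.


Step 1: Compute gradient at (2.4657, 3.8875).
grad_x = 2*3*2.4657 + 15 = 29.7942
grad_y = 2*2*3.8875 - 14 = 1.55
Step 2: Gradient step.
x_raw = 2.4657 - 0.02*29.7942 = 1.8698
y_raw = 3.8875 - 0.02*1.55 = 3.8565
Step 3: Project onto [-1, 5].
x_proj = clip(1.8698) = 1.8698
y_proj = clip(3.8565) = 3.8565
Step 4: Evaluate f.
f(1.8698, 3.8565) = 14.2901


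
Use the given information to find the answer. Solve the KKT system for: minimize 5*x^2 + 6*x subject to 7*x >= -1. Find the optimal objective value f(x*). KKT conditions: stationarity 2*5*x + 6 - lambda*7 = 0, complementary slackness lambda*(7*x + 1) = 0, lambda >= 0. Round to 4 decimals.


Step 1: Try lambda = 0 (constraint inactive).
x_unc = -6/(2*5) = -0.6
Check: 7*-0.6 = -4.2 < -1 -- violated!
Step 2: Constraint must be active: 7*x = -1
x* = -1/7 = -0.1429 (rounded; the exact value -1/7 is used below)
lambda = (2*5*(-1/7) + 6)/7 = 0.6531
Step 3: Compute optimal value.
f(x*) = 5*(-1/7)^2 + 6*(-1/7) = -0.7551


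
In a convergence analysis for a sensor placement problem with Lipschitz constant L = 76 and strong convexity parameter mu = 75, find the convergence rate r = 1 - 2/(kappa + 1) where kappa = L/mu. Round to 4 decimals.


Step 1: Compute the condition number.
kappa = L/mu = 76/75 = 1.0133
Step 2: Compute the convergence rate.
r = 1 - 2/(kappa + 1) = 1 - 2*mu/(L + mu) = (L - mu)/(L + mu) = 1/151 = 0.0066


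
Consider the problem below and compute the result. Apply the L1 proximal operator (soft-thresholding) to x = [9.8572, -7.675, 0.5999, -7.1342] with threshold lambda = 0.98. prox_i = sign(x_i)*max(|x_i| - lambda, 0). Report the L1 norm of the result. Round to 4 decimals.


Soft-thresholding with lambda = 0.98:
prox(9.8572) = sign(9.8572)*max(|9.8572| - 0.98, 0) = 8.8772
prox(-7.675) = sign(-7.675)*max(|-7.675| - 0.98, 0) = -6.695
prox(0.5999) = sign(0.5999)*max(|0.5999| - 0.98, 0) = 0.0
prox(-7.1342) = sign(-7.1342)*max(|-7.1342| - 0.98, 0) = -6.1542
prox(x) = [8.8772, -6.695, 0.0, -6.1542]
||prox(x)||_1 = 8.8772 + 6.695 + 0.0 + 6.1542 = 21.7264


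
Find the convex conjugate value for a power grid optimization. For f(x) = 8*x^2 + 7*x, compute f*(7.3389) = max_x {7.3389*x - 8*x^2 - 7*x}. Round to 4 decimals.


f*(y) = sup_x {y*x - a*x^2 - b*x} = sup_x {(y-b)*x - a*x^2}
FOC: (y - b) - 2a*x = 0 => x* = (y - b)/(2a)
x* = (7.3389 - 7)/(2*8) = 0.0212
f*(7.3389) = (y-b)^2/(4a) = (7.3389 - 7)^2/(4*8)
= 0.1149/32 = 0.0036


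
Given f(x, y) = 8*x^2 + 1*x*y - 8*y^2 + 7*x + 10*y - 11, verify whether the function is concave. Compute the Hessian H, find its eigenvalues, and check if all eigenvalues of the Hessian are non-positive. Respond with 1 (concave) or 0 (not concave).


The Hessian of f(x,y) = 8*x^2 + 1*x*y - 8*y^2 + 7*x + 10*y - 11 is:
H = [[16, 1], [1, -16]]
Trace = 16 - 16 = 0
Determinant = 16*-16 - (1)^2 = -257
Discriminant = (0)^2 - 4*-257 = 1028.0
Eigenvalues: lambda_1 = -16.0312, lambda_2 = 16.0312
The function is not concave.

0


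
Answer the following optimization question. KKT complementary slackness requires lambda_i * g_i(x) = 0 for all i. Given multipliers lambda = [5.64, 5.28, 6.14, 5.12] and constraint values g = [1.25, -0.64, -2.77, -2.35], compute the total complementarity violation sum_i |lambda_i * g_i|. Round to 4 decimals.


KKT complementary slackness check:
lambda_1 * g_1 = 5.64 * 1.25 = 7.05
lambda_2 * g_2 = 5.28 * -0.64 = -3.3792
lambda_3 * g_3 = 6.14 * -2.77 = -17.0078
lambda_4 * g_4 = 5.12 * -2.35 = -12.032
Total violation = 7.05 + 3.3792 + 17.0078 + 12.032 = 39.469


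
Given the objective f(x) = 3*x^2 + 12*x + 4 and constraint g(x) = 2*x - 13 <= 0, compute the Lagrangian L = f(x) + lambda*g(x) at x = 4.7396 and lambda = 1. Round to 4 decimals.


Step 1: Evaluate f(x).
f(4.7396) = 3*4.7396^2 + 12*4.7396 + 4 = 128.2666
Step 2: Evaluate g(x).
g(4.7396) = 2*4.7396 - 13 = -3.5208
Step 3: Compute Lagrangian.
L = 128.2666 + 1*-3.5208 = 124.7458


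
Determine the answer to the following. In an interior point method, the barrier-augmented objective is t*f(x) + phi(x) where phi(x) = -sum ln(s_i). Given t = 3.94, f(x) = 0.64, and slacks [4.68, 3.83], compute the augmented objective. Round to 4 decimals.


Step 1: Compute log-barrier.
ln values: [1.5433, 1.3429]
phi = -(1.5433 + 1.3429) = -2.8862
Step 2: Compute augmented objective.
t*f(x) = 3.94*0.64 = 2.5216
Total = 2.5216 - 2.8862 = -0.3646


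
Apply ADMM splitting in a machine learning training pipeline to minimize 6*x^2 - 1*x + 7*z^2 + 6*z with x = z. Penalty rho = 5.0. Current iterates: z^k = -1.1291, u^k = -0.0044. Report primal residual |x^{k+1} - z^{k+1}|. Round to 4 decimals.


ADMM iteration with rho = 5.0, z^k = -1.1291, u^k = -0.0044
Step 1: x-update.
Minimize 6*x^2 - 1*x + (5.0/2)*(x + 1.1291 - 0.0044)^2
FOC: (2*6 + 5.0)*x = 1 + 5.0*(-1.1291 + 0.0044)
x^{k+1} = -0.272
Step 2: z-update.
Minimize 7*z^2 + 6*z + (5.0/2)*(-0.272 - z - 0.0044)^2
FOC: (2*7 + 5.0)*z = -6 + 5.0*(-0.272 - 0.0044)
z^{k+1} = -0.3885
Step 3: u-update.
u^{k+1} = -0.0044 - 0.272 + 0.3885 = 0.1121
Step 4: Primal residual = |-0.272 + 0.3885| = 0.1165


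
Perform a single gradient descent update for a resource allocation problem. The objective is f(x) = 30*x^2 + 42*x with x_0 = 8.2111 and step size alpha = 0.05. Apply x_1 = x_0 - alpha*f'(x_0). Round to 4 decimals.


We compute the gradient at x_0 and apply the update.
f'(x) = 60*x + 42
f'(8.2111) = 60*8.2111 + 42 = 534.666
x_1 = 8.2111 - 0.05*534.666 = -18.5222


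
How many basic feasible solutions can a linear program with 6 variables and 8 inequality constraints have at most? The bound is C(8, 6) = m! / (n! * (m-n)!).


Each vertex corresponds to some choice of n active constraints out of m, so the number of vertices is at most C(m, n) = m! / (n!(m-n)!).
m = 8, n = 6
Numerator: 8 * 7 * 6 * 5 * 4 * 3
Denominator: 6! = 720
C(8, 6) = 28


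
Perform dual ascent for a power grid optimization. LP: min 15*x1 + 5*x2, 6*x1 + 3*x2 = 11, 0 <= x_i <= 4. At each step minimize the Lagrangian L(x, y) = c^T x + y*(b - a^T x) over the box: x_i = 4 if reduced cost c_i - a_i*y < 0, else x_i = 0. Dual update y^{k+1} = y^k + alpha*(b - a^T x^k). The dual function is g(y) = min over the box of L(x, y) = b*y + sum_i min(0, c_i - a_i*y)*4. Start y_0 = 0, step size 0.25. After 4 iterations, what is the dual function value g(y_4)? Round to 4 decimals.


Dual ascent for LP: min 15*x1 + 5*x2, 6*x1 + 3*x2 = 11, 0 <= x_i <= 4
Step 1: y^k = 0.0, reduced costs: (15.0, 5.0)
  x^k = (0.0, 0.0), subgradient = b - a^T x = 11.0
  y^{k+1} = 0.0 + 0.25*11.0 = 2.75
Step 2: y^k = 2.75, reduced costs: (-1.5, -3.25)
  x^k = (4.0, 4.0), subgradient = b - a^T x = -25.0
  y^{k+1} = 2.75 + 0.25*-25.0 = -3.5
Step 3: y^k = -3.5, reduced costs: (36.0, 15.5)
  x^k = (0.0, 0.0), subgradient = b - a^T x = 11.0
  y^{k+1} = -3.5 + 0.25*11.0 = -0.75
Step 4: y^k = -0.75, reduced costs: (19.5, 7.25)
  x^k = (0.0, 0.0), subgradient = b - a^T x = 11.0
  y^{k+1} = -0.75 + 0.25*11.0 = 2.0
Dual objective at y_4 = 2.0: reduced costs (3.0, -1.0), box minimizer x = (0.0, 4.0)
g(y_4) = b*y + (c1 - a1*y)*x1 + (c2 - a2*y)*x2 = 11*2.0 + 3.0*0.0 + (-1.0)*4.0 = 22.0 + 0.0 - 4.0 = 18.0


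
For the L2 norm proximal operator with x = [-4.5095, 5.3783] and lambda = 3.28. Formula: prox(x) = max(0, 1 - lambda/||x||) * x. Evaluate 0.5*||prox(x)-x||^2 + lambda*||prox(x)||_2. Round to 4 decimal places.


Step 1: Compute ||x||.
||x|| = 7.0187
Step 2: Compute scaling factor.
scale = max(0, 1 - 3.28/7.0187) = 0.5327
Step 3: prox(x) = [-2.4021, 2.8649]
||prox(x)|| = 3.7387
Step 4: Proximal objective.
0.5*||prox-x||^2 = 5.3792
lambda*||prox|| = 12.2629
Total = 17.642


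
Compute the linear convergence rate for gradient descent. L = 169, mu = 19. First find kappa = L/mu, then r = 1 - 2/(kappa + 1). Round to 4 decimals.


Step 1: Compute the condition number.
kappa = L/mu = 169/19 = 8.8947
Step 2: Compute the convergence rate.
r = 1 - 2/(kappa + 1) = 1 - 2*mu/(L + mu) = (L - mu)/(L + mu) = 150/188 = 0.7979


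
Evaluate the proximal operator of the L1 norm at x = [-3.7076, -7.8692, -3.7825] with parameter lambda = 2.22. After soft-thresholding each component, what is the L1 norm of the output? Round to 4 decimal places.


Soft-thresholding with lambda = 2.22:
prox(-3.7076) = sign(-3.7076)*max(|-3.7076| - 2.22, 0) = -1.4876
prox(-7.8692) = sign(-7.8692)*max(|-7.8692| - 2.22, 0) = -5.6492
prox(-3.7825) = sign(-3.7825)*max(|-3.7825| - 2.22, 0) = -1.5625
prox(x) = [-1.4876, -5.6492, -1.5625]
||prox(x)||_1 = 1.4876 + 5.6492 + 1.5625 = 8.6993


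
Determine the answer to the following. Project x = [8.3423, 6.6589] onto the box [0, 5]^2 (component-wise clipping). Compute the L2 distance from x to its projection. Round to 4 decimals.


Project each component onto [0, 5].
clip(8.3423) = 5.0, clip(6.6589) = 5.0
Projection = [5.0, 5.0]
Squared diffs: [11.171, 2.7519]
Distance = sqrt(13.9229) = 3.7313


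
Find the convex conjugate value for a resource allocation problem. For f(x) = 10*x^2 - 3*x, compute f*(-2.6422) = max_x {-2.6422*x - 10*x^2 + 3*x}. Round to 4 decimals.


f*(y) = sup_x {y*x - a*x^2 - b*x} = sup_x {(y-b)*x - a*x^2}
FOC: (y - b) - 2a*x = 0 => x* = (y - b)/(2a)
x* = (-2.6422 + 3)/(2*10) = 0.0179
f*(-2.6422) = (y-b)^2/(4a) = (-2.6422 + 3)^2/(4*10)
= 0.128/40 = 0.0032


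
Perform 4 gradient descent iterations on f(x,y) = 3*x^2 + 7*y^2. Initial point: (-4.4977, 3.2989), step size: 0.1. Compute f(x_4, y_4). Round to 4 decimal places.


Gradient descent on f(x,y) = 3*x^2 + 7*y^2.
Starting point: (-4.4977, 3.2989), alpha = 0.1
Step 1: grad_x = 2*3*-4.4977 = -26.9862, grad_y = 2*7*3.2989 = 46.1846
  x_1 = -4.4977 - 0.1*-26.9862 = -1.7991
  y_1 = 3.2989 - 0.1*46.1846 = -1.3196
Step 2: grad_x = 2*3*-1.7991 = -10.7945, grad_y = 2*7*-1.3196 = -18.4738
  x_2 = -1.7991 - 0.1*-10.7945 = -0.7196
  y_2 = -1.3196 - 0.1*-18.4738 = 0.5278
Step 3: grad_x = 2*3*-0.7196 = -4.3178, grad_y = 2*7*0.5278 = 7.3895
  x_3 = -0.7196 - 0.1*-4.3178 = -0.2879
  y_3 = 0.5278 - 0.1*7.3895 = -0.2111
Step 4: grad_x = 2*3*-0.2879 = -1.7271, grad_y = 2*7*-0.2111 = -2.9558
  x_4 = -0.2879 - 0.1*-1.7271 = -0.1151
  y_4 = -0.2111 - 0.1*-2.9558 = 0.0845
f(-0.1151, 0.0845) = 3*(-0.1151)^2 + 7*0.0845^2 = 0.0897


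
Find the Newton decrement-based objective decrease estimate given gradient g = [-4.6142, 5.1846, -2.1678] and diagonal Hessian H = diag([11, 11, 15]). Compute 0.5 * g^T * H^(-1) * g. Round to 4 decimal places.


Step 1: H is diagonal, so H^(-1) * g = [-0.4195, 0.4713, -0.1445].
Step 2: g^T H^(-1) g = sum_i g_i^2 / H_ii
  = (-4.6142)^2/11 + (5.1846)^2/11 + (-2.1678)^2/15
  = 1.9355 + 2.4436 + 0.3133 = 4.6925
Step 3: Objective decrease = 0.5 * g^T H^(-1) g = 2.3462


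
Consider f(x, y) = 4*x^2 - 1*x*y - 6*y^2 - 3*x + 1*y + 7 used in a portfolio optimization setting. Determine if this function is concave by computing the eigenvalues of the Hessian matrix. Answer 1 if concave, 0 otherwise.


The Hessian of f(x,y) = 4*x^2 - 1*x*y - 6*y^2 - 3*x + 1*y + 7 is:
H = [[8, -1], [-1, -12]]
Trace = 8 - 12 = -4
Determinant = 8*-12 - (-1)^2 = -97
Discriminant = (-4)^2 - 4*-97 = 404.0
Eigenvalues: lambda_1 = -12.0499, lambda_2 = 8.0499
The function is not concave.

0


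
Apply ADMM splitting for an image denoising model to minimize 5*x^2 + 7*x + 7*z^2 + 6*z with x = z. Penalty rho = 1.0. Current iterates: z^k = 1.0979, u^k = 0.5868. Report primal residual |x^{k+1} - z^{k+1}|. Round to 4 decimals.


ADMM iteration with rho = 1.0, z^k = 1.0979, u^k = 0.5868
Step 1: x-update.
Minimize 5*x^2 + 7*x + (1.0/2)*(x - 1.0979 + 0.5868)^2
FOC: (2*5 + 1.0)*x = -7 + 1.0*(1.0979 - 0.5868)
x^{k+1} = -0.5899
Step 2: z-update.
Minimize 7*z^2 + 6*z + (1.0/2)*(-0.5899 - z + 0.5868)^2
FOC: (2*7 + 1.0)*z = -6 + 1.0*(-0.5899 + 0.5868)
z^{k+1} = -0.4002
Step 3: u-update.
u^{k+1} = 0.5868 - 0.5899 + 0.4002 = 0.3971
Step 4: Primal residual = |-0.5899 + 0.4002| = 0.1897
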